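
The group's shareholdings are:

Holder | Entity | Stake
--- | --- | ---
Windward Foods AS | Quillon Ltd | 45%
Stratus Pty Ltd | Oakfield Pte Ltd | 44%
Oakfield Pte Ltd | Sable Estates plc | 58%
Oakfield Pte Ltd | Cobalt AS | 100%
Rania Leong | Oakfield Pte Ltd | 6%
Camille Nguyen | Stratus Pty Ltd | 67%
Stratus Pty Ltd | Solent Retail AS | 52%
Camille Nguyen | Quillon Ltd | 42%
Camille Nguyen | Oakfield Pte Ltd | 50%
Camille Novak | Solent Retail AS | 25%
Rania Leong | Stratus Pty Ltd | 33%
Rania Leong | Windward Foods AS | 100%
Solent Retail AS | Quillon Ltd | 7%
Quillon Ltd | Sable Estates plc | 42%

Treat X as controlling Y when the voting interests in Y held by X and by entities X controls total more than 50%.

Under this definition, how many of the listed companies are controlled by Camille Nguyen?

5

Camille Nguyen holds 67% of Stratus, so Camille Nguyen controls Stratus.
Stratus and Camille Nguyen together hold 44% + 50% = 94% of Oakfield, so Camille Nguyen controls Oakfield.
Stratus holds 52% of Solent, so Camille Nguyen controls Solent.
Oakfield holds 58% of Sable, so Camille Nguyen controls Sable.
Oakfield holds 100% of Cobalt, so Camille Nguyen controls Cobalt.
No other company's threshold is met.
Camille Nguyen controls 5 companies.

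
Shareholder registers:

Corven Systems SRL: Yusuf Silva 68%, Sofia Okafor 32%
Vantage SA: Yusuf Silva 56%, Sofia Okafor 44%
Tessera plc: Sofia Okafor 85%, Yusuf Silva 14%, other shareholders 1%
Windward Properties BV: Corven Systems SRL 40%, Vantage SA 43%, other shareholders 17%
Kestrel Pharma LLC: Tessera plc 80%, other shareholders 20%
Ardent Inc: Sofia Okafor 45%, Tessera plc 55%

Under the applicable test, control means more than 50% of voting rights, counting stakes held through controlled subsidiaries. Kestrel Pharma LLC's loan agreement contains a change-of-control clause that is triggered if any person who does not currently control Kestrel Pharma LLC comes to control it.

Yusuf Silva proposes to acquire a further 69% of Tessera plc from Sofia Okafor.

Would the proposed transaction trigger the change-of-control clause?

Yes

The purchase adds only to Yusuf's holdings (Sofia's stake shrinks), so Yusuf is the only person who could newly come to control Kestrel.
Yusuf holds 68% of Corven, so Yusuf controls Corven.
Yusuf holds 56% of Vantage, so Yusuf controls Vantage.
Corven and Vantage together hold 40% + 43% = 83% of Windward, so Yusuf controls Windward.
Neither Yusuf nor any entity Yusuf controls holds any voting interest in Kestrel.
So before the transaction, Yusuf does not control Kestrel.
After the purchase, Yusuf's direct stake in Tessera rises to 14% + 69% = 83%, and Sofia's stake falls to 16%.
Yusuf holds 83% of Tessera, so Yusuf controls Tessera.
Tessera holds 80% of Kestrel, so Yusuf controls Kestrel.
Yusuf did not control Kestrel before and does after, so the clause is triggered.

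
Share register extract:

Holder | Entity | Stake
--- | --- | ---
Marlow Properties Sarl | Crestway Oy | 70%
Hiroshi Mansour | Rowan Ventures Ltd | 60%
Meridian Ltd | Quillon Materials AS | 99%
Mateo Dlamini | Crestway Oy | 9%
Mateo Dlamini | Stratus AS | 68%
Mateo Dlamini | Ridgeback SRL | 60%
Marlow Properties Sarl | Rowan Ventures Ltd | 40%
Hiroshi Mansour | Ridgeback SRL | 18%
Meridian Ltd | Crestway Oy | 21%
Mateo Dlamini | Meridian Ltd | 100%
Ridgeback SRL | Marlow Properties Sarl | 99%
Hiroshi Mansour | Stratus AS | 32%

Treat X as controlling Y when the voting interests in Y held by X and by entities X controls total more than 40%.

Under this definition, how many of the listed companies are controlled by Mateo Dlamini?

Mateo holds 68% of Stratus, so Mateo controls Stratus.
Mateo holds 60% of Ridgeback, so Mateo controls Ridgeback.
Mateo holds 100% of Meridian, so Mateo controls Meridian.
Ridgeback holds 99% of Marlow, so Mateo controls Marlow.
Meridian holds 99% of Quillon, so Mateo controls Quillon.
Meridian and Marlow and Mateo together hold 21% + 70% + 9% = 100% of Crestway, so Mateo controls Crestway.
No other company's threshold is met.
Mateo controls 6 companies.

6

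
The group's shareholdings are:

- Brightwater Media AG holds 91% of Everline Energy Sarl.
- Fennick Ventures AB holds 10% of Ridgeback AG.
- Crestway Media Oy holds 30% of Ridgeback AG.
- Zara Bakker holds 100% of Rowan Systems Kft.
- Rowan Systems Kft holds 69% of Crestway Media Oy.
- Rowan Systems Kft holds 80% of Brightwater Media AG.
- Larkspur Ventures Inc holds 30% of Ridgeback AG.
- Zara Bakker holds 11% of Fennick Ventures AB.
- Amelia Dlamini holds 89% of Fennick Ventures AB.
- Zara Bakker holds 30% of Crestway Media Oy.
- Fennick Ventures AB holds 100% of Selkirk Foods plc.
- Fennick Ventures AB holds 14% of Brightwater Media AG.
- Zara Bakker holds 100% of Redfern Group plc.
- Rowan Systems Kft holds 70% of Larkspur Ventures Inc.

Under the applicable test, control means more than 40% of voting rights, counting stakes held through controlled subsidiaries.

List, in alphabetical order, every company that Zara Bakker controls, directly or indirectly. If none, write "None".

Zara holds 100% of Rowan, so Zara controls Rowan.
Zara and Rowan together hold 30% + 69% = 99% of Crestway, so Zara controls Crestway.
Rowan holds 80% of Brightwater, so Zara controls Brightwater.
Zara holds 100% of Redfern, so Zara controls Redfern.
Rowan holds 70% of Larkspur, so Zara controls Larkspur.
Brightwater holds 91% of Everline, so Zara controls Everline.
Crestway and Larkspur together hold 30% + 30% = 60% of Ridgeback, so Zara controls Ridgeback.
No other company's threshold is met.

Brightwater Media AG, Crestway Media Oy, Everline Energy Sarl, Larkspur Ventures Inc, Redfern Group plc, Ridgeback AG, Rowan Systems Kft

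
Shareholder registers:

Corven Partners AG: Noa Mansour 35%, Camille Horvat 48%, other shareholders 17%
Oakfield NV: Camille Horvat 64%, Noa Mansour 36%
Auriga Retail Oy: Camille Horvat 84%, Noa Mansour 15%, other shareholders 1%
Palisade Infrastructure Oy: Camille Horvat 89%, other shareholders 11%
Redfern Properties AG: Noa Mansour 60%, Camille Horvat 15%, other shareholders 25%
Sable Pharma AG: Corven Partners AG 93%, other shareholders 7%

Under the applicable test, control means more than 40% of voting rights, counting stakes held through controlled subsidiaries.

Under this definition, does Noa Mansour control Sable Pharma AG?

No

Noa holds 60% of Redfern, so Noa controls Redfern.
Neither Noa nor any entity Noa controls holds any voting interest in Sable.
So Noa does not control Sable.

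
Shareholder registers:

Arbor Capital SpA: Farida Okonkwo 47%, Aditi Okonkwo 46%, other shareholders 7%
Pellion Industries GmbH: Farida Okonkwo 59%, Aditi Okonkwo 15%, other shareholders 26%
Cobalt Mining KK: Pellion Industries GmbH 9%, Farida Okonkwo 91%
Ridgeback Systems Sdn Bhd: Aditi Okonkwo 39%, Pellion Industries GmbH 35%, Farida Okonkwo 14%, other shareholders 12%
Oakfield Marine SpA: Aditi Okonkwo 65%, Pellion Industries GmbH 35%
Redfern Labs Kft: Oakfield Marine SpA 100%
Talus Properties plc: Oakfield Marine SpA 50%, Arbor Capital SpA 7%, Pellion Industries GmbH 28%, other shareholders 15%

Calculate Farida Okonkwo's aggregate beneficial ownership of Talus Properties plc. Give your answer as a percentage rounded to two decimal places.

30.14%

Farida reaches Talus along 3 paths.
Via Pellion → Oakfield: 59% × 35% × 50% = 10.325%.
Via Arbor: 47% × 7% = 3.29%.
Via Pellion: 59% × 28% = 16.52%.
Total: 10.325% + 3.29% + 16.52% = 30.135%.
Rounded: 30.14%.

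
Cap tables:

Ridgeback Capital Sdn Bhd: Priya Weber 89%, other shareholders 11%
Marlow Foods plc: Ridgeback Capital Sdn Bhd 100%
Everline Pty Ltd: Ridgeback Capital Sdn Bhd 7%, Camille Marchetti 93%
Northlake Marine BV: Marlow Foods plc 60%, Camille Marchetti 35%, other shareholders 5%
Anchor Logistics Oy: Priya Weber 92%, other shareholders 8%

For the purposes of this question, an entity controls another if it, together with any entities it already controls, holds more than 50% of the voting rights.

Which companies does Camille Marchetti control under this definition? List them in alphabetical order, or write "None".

Everline Pty Ltd

Camille holds 93% of Everline, so Camille controls Everline.
No other company's threshold is met.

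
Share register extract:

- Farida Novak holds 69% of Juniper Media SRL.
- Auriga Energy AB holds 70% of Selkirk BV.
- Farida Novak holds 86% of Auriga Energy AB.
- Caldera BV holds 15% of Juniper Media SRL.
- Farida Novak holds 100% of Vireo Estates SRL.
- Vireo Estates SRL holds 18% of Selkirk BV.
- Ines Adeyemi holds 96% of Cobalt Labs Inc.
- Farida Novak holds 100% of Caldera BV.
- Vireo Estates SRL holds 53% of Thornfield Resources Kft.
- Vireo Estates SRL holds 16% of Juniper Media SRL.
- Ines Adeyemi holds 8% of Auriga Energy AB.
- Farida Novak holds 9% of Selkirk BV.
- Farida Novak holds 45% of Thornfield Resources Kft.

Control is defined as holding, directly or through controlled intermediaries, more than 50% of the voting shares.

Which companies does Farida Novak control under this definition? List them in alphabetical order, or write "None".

Auriga Energy AB, Caldera BV, Juniper Media SRL, Selkirk BV, Thornfield Resources Kft, Vireo Estates SRL

Farida holds 86% of Auriga, so Farida controls Auriga.
Farida holds 100% of Caldera, so Farida controls Caldera.
Farida holds 100% of Vireo, so Farida controls Vireo.
Caldera and Farida and Vireo together hold 15% + 69% + 16% = 100% of Juniper, so Farida controls Juniper.
Vireo and Auriga and Farida together hold 18% + 70% + 9% = 97% of Selkirk, so Farida controls Selkirk.
Farida and Vireo together hold 45% + 53% = 98% of Thornfield, so Farida controls Thornfield.
No other company's threshold is met.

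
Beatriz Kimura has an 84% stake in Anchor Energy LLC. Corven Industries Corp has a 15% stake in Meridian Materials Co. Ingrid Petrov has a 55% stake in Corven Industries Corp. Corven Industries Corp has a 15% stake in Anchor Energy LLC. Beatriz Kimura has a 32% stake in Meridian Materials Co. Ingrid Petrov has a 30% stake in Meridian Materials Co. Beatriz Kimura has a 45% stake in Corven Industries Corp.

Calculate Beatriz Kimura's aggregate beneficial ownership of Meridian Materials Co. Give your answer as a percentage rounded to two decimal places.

38.75%

Beatriz reaches Meridian along 2 paths.
Direct stake: 32% = 32%.
Via Corven: 45% × 15% = 6.75%.
Total: 32% + 6.75% = 38.75%.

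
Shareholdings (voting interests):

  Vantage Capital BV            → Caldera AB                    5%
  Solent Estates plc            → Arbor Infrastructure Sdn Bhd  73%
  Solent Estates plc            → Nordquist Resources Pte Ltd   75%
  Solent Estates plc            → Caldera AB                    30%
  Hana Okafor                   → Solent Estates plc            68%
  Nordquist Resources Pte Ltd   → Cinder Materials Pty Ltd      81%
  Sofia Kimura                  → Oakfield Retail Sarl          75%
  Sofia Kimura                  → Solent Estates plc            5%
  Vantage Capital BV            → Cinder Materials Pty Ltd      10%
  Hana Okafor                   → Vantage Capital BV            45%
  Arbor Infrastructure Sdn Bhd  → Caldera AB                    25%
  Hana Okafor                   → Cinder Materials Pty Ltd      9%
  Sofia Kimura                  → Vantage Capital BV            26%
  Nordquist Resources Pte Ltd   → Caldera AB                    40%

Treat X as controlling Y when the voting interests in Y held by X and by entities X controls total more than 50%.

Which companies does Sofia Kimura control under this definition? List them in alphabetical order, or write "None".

Sofia holds 75% of Oakfield, so Sofia controls Oakfield.
No other company's threshold is met.

Oakfield Retail Sarl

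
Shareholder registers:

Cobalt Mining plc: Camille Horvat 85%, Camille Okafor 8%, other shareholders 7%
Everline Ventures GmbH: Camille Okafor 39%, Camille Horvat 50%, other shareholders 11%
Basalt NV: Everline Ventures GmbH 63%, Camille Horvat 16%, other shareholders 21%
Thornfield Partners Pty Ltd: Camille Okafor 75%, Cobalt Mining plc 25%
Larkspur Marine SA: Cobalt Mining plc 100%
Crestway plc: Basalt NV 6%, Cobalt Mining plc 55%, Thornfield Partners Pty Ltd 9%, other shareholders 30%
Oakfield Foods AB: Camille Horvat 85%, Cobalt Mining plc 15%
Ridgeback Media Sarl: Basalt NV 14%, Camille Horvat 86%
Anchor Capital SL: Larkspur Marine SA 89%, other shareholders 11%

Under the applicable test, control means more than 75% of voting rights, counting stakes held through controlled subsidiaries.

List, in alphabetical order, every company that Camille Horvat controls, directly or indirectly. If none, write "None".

Camille Horvat holds 85% of Cobalt, so Camille Horvat controls Cobalt.
Cobalt holds 100% of Larkspur, so Camille Horvat controls Larkspur.
Camille Horvat and Cobalt together hold 85% + 15% = 100% of Oakfield, so Camille Horvat controls Oakfield.
Camille Horvat holds 86% of Ridgeback, so Camille Horvat controls Ridgeback.
Larkspur holds 89% of Anchor, so Camille Horvat controls Anchor.
No other company's threshold is met.

Anchor Capital SL, Cobalt Mining plc, Larkspur Marine SA, Oakfield Foods AB, Ridgeback Media Sarl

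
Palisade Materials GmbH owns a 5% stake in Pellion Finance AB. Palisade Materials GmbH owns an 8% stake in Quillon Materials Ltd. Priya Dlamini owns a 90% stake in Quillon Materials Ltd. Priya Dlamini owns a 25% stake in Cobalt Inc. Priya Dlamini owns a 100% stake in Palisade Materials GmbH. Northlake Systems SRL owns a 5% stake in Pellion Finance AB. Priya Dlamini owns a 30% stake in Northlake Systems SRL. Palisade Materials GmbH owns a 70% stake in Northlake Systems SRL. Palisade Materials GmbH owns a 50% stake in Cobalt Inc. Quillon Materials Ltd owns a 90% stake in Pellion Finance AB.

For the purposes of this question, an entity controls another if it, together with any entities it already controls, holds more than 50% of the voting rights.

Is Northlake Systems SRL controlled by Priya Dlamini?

Yes

Priya holds 100% of Palisade, so Priya controls Palisade.
Priya and Palisade together hold 30% + 70% = 100% of Northlake, so Priya controls Northlake.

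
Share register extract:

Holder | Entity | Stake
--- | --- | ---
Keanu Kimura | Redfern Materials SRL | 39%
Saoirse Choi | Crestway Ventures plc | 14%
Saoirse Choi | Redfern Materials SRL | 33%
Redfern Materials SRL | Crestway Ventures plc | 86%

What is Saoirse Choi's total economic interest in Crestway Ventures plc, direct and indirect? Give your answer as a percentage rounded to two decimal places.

42.38%

Saoirse reaches Crestway along 2 paths.
Via Redfern: 33% × 86% = 28.38%.
Direct stake: 14% = 14%.
Total: 28.38% + 14% = 42.38%.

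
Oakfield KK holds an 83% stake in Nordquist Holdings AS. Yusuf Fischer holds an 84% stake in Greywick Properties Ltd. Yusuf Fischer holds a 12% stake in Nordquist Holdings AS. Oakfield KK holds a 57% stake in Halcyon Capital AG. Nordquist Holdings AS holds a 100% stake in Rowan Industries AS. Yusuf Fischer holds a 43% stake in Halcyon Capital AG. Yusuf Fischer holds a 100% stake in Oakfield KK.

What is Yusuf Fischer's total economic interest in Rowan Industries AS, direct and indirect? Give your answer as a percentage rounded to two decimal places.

Yusuf reaches Rowan along 2 paths.
Via Oakfield → Nordquist: 100% × 83% × 100% = 83%.
Via Nordquist: 12% × 100% = 12%.
Total: 83% + 12% = 95%.
Rounded: 95.00%.

95.00%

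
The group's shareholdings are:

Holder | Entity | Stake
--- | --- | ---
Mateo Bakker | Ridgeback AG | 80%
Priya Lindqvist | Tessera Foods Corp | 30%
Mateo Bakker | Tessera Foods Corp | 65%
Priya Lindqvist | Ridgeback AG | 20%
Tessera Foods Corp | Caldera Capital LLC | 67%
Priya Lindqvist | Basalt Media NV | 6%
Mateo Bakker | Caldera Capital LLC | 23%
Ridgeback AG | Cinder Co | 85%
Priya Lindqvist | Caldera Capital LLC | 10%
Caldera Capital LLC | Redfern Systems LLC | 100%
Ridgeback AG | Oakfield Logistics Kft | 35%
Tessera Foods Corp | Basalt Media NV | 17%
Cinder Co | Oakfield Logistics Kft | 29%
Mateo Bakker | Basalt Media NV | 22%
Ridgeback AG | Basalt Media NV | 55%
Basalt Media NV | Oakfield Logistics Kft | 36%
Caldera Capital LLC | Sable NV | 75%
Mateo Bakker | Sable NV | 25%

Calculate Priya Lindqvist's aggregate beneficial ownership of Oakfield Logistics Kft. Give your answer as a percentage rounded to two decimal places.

19.89%

Priya reaches Oakfield along 5 paths.
Via Ridgeback → Cinder: 20% × 85% × 29% = 4.93%.
Via Ridgeback → Basalt: 20% × 55% × 36% = 3.96%.
Via Tessera → Basalt: 30% × 17% × 36% = 1.836%.
Via Basalt: 6% × 36% = 2.16%.
Via Ridgeback: 20% × 35% = 7%.
Total: 4.93% + 3.96% + 1.836% + 2.16% + 7% = 19.886%.
Rounded: 19.89%.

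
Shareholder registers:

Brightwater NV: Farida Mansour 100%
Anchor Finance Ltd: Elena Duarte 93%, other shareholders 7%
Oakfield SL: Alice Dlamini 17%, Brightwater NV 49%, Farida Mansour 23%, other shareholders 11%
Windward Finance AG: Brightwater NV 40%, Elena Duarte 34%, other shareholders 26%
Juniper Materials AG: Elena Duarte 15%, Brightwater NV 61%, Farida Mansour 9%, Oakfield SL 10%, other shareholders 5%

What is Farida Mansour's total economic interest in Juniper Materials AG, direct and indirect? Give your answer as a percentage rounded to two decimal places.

Farida reaches Juniper along 4 paths.
Via Brightwater: 100% × 61% = 61%.
Direct stake: 9% = 9%.
Via Brightwater → Oakfield: 100% × 49% × 10% = 4.9%.
Via Oakfield: 23% × 10% = 2.3%.
Total: 61% + 9% + 4.9% + 2.3% = 77.2%.
Rounded: 77.20%.

77.20%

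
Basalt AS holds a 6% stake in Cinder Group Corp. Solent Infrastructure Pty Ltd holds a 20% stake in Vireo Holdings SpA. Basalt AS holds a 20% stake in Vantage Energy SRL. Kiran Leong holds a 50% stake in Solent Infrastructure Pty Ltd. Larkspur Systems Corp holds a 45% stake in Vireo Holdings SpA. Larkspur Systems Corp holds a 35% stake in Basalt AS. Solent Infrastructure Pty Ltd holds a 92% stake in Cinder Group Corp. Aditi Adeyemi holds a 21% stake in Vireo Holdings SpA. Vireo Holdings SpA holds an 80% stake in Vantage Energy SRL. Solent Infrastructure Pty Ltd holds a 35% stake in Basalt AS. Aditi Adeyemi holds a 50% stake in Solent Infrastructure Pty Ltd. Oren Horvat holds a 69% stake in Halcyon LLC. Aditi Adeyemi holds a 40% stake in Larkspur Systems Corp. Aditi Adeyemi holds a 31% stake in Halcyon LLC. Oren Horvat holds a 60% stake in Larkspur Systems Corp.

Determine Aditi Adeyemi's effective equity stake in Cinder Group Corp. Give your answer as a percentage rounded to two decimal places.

47.89%

Aditi reaches Cinder along 3 paths.
Via Solent: 50% × 92% = 46%.
Via Solent → Basalt: 50% × 35% × 6% = 1.05%.
Via Larkspur → Basalt: 40% × 35% × 6% = 0.84%.
Total: 46% + 1.05% + 0.84% = 47.89%.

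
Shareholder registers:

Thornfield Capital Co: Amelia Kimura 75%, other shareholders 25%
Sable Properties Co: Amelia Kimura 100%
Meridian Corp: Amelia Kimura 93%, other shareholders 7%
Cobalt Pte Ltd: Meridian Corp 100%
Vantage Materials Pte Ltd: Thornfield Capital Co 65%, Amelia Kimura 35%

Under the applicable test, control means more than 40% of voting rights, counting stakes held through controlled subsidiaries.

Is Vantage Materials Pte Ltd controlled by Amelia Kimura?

Amelia holds 75% of Thornfield, so Amelia controls Thornfield.
Thornfield and Amelia together hold 65% + 35% = 100% of Vantage, so Amelia controls Vantage.

Yes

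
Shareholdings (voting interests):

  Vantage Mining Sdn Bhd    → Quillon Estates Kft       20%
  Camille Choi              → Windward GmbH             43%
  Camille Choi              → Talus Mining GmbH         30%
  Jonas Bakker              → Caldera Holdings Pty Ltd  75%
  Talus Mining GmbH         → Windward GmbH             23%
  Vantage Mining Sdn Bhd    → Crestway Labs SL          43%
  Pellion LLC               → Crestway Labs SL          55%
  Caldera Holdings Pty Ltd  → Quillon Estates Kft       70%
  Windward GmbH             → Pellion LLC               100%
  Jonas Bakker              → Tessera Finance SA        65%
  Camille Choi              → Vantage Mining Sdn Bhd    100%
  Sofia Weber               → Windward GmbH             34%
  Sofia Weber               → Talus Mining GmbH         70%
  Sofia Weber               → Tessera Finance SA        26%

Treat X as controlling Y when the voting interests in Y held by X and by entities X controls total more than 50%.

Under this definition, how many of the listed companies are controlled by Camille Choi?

1

Camille holds 100% of Vantage, so Camille controls Vantage.
No other company's threshold is met.
Camille controls 1 company.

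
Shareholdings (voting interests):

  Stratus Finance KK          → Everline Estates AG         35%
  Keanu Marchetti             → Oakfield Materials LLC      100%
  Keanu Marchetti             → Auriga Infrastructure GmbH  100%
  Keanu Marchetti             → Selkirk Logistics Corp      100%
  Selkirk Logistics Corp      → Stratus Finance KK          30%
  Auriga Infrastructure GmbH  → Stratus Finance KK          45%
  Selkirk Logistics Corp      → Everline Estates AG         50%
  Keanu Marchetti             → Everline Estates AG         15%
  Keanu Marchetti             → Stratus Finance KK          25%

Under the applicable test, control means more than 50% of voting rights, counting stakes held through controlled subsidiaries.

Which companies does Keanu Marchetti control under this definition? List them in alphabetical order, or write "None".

Keanu holds 100% of Selkirk, so Keanu controls Selkirk.
Keanu holds 100% of Oakfield, so Keanu controls Oakfield.
Keanu holds 100% of Auriga, so Keanu controls Auriga.
Keanu and Selkirk and Auriga together hold 25% + 30% + 45% = 100% of Stratus, so Keanu controls Stratus.
Keanu and Selkirk and Stratus together hold 15% + 50% + 35% = 100% of Everline, so Keanu controls Everline.

Auriga Infrastructure GmbH, Everline Estates AG, Oakfield Materials LLC, Selkirk Logistics Corp, Stratus Finance KK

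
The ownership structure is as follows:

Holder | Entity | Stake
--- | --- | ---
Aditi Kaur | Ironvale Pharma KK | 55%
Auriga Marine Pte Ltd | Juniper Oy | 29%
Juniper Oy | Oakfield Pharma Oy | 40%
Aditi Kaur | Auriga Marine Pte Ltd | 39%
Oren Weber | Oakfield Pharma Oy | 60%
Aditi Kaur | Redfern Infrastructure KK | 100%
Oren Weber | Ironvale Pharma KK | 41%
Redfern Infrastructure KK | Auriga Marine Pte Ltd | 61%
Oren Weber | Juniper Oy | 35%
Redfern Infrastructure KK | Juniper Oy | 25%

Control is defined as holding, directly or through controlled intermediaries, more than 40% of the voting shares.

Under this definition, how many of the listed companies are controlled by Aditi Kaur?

Aditi holds 100% of Redfern, so Aditi controls Redfern.
Redfern and Aditi together hold 61% + 39% = 100% of Auriga, so Aditi controls Auriga.
Auriga and Redfern together hold 29% + 25% = 54% of Juniper, so Aditi controls Juniper.
Aditi holds 55% of Ironvale, so Aditi controls Ironvale.
No other company's threshold is met.
Aditi controls 4 companies.

4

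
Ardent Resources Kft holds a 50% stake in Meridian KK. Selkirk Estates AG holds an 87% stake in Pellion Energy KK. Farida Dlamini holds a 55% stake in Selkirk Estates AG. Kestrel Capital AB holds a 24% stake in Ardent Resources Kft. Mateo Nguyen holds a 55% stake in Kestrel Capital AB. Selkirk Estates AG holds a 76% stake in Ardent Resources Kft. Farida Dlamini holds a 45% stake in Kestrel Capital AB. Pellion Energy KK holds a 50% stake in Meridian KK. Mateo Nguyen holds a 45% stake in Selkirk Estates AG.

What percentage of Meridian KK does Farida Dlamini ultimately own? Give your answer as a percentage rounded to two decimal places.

50.23%

Farida reaches Meridian along 3 paths.
Via Selkirk → Ardent: 55% × 76% × 50% = 20.9%.
Via Kestrel → Ardent: 45% × 24% × 50% = 5.4%.
Via Selkirk → Pellion: 55% × 87% × 50% = 23.925%.
Total: 20.9% + 5.4% + 23.925% = 50.225%.
Rounded: 50.23%.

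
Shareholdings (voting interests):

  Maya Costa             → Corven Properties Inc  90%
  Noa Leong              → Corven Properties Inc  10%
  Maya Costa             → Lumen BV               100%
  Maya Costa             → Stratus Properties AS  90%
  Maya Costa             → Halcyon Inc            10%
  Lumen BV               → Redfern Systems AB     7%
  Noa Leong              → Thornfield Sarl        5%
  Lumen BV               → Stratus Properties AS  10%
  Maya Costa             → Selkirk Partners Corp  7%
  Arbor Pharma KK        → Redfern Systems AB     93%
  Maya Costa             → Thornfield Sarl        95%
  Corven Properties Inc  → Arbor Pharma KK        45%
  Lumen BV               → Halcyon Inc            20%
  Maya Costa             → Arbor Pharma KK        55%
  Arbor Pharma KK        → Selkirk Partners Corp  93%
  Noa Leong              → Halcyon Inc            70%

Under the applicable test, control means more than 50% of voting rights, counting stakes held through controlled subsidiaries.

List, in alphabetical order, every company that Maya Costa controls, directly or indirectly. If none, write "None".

Maya holds 90% of Corven, so Maya controls Corven.
Maya and Corven together hold 55% + 45% = 100% of Arbor, so Maya controls Arbor.
Maya holds 100% of Lumen, so Maya controls Lumen.
Maya holds 95% of Thornfield, so Maya controls Thornfield.
Maya and Lumen together hold 90% + 10% = 100% of Stratus, so Maya controls Stratus.
Arbor and Lumen together hold 93% + 7% = 100% of Redfern, so Maya controls Redfern.
Arbor and Maya together hold 93% + 7% = 100% of Selkirk, so Maya controls Selkirk.
No other company's threshold is met.

Arbor Pharma KK, Corven Properties Inc, Lumen BV, Redfern Systems AB, Selkirk Partners Corp, Stratus Properties AS, Thornfield Sarl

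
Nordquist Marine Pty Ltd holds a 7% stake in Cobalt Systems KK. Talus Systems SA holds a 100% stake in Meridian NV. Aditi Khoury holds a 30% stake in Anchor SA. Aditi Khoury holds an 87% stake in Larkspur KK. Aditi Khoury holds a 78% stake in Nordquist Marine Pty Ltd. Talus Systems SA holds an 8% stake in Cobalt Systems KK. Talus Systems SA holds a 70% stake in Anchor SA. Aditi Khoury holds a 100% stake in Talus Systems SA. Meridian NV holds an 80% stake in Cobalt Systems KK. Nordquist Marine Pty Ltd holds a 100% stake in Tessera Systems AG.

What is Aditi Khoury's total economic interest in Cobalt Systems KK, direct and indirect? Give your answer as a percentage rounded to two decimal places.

Aditi reaches Cobalt along 3 paths.
Via Nordquist: 78% × 7% = 5.46%.
Via Talus → Meridian: 100% × 100% × 80% = 80%.
Via Talus: 100% × 8% = 8%.
Total: 5.46% + 80% + 8% = 93.46%.

93.46%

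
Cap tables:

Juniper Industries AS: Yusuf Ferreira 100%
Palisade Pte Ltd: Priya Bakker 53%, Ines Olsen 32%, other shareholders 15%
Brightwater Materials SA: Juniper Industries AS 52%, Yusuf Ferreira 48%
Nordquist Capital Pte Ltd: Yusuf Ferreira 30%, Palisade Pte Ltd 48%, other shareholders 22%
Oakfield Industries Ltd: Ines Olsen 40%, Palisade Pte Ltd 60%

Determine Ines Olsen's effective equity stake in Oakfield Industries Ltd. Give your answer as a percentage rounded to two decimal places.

Ines reaches Oakfield along 2 paths.
Direct stake: 40% = 40%.
Via Palisade: 32% × 60% = 19.2%.
Total: 40% + 19.2% = 59.2%.
Rounded: 59.20%.

59.20%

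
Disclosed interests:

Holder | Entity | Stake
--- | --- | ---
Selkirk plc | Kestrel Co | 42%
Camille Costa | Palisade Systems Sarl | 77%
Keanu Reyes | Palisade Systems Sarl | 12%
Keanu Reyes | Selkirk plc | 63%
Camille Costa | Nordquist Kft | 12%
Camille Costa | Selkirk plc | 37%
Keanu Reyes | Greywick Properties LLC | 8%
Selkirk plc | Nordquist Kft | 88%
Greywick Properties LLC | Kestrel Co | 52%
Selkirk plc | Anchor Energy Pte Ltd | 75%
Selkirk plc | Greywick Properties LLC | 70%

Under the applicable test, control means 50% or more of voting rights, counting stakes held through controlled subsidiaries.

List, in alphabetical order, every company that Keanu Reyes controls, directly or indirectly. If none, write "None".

Anchor Energy Pte Ltd, Greywick Properties LLC, Kestrel Co, Nordquist Kft, Selkirk plc

Keanu holds 63% of Selkirk, so Keanu controls Selkirk.
Keanu and Selkirk together hold 8% + 70% = 78% of Greywick, so Keanu controls Greywick.
Selkirk holds 75% of Anchor, so Keanu controls Anchor.
Selkirk holds 88% of Nordquist, so Keanu controls Nordquist.
Greywick and Selkirk together hold 52% + 42% = 94% of Kestrel, so Keanu controls Kestrel.
No other company's threshold is met.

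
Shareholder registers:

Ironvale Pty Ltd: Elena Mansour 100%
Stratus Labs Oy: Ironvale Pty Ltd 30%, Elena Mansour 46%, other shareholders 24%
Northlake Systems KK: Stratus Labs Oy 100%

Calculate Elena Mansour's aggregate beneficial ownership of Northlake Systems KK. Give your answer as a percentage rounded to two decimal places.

76.00%

Elena reaches Northlake along 2 paths.
Via Ironvale → Stratus: 100% × 30% × 100% = 30%.
Via Stratus: 46% × 100% = 46%.
Total: 30% + 46% = 76%.
Rounded: 76.00%.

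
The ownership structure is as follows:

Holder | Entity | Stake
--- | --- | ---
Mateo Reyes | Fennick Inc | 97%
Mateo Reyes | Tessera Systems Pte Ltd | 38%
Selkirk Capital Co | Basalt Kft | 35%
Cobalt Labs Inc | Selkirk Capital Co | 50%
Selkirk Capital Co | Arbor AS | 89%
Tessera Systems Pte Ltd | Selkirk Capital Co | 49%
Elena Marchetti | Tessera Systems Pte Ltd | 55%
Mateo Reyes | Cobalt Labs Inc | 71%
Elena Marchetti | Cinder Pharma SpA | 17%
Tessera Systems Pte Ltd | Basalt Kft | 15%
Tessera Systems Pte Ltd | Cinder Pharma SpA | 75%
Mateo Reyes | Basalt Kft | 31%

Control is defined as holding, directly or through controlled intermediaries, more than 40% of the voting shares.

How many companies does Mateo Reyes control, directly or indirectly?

5

Mateo holds 71% of Cobalt, so Mateo controls Cobalt.
Cobalt holds 50% of Selkirk, so Mateo controls Selkirk.
Mateo holds 97% of Fennick, so Mateo controls Fennick.
Mateo and Selkirk together hold 31% + 35% = 66% of Basalt, so Mateo controls Basalt.
Selkirk holds 89% of Arbor, so Mateo controls Arbor.
No other company's threshold is met.
Mateo controls 5 companies.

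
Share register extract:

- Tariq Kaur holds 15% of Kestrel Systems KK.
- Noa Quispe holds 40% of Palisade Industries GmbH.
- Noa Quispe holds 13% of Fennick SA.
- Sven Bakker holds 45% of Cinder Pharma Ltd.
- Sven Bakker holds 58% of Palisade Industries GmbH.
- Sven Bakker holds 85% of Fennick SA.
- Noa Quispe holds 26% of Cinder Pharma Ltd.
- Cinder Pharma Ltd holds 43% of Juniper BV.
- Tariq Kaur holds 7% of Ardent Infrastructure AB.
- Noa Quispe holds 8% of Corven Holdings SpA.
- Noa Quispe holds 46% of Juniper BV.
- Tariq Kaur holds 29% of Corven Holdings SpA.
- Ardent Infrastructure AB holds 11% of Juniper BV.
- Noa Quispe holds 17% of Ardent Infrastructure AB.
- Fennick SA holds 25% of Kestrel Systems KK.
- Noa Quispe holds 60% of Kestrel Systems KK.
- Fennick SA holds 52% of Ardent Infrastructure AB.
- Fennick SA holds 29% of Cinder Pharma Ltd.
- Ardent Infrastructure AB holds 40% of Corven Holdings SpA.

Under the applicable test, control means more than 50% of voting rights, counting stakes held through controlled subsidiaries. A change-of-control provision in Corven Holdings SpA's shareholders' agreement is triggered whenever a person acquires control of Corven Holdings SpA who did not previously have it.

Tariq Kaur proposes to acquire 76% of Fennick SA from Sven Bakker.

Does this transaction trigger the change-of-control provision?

Yes

The purchase adds only to Tariq's holdings (Sven's stake shrinks), so Tariq is the only person who could newly come to control Corven.
Tariq's largest direct stake is 29% in Corven, which does not meet the threshold, so Tariq controls no company.
In Corven, Tariq's side holds only 29%, not > 50%.
So before the transaction, Tariq does not control Corven.
After the purchase, Tariq holds 76% of Fennick directly, and Sven's stake falls to 9%.
Tariq holds 76% of Fennick, so Tariq controls Fennick.
Fennick and Tariq together hold 52% + 7% = 59% of Ardent, so Tariq controls Ardent.
Ardent and Tariq together hold 40% + 29% = 69% of Corven, so Tariq controls Corven.
Tariq did not control Corven before and does after, so the clause is triggered.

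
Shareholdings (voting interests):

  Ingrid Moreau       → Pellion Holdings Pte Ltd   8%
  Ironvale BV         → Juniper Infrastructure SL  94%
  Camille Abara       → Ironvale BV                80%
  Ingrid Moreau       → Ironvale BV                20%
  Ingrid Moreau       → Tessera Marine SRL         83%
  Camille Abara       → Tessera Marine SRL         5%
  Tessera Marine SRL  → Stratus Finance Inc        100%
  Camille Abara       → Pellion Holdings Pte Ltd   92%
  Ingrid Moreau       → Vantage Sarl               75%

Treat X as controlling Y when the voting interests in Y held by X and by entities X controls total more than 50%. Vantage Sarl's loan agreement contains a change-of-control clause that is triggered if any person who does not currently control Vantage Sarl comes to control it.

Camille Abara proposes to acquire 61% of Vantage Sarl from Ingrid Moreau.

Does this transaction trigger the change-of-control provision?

The purchase adds only to Camille's holdings (Ingrid's stake shrinks), so Camille is the only person who could newly come to control Vantage.
Camille holds 80% of Ironvale, so Camille controls Ironvale.
Camille holds 92% of Pellion, so Camille controls Pellion.
Ironvale holds 94% of Juniper, so Camille controls Juniper.
Neither Camille nor any entity Camille controls holds any voting interest in Vantage.
So before the transaction, Camille does not control Vantage.
After the purchase, Camille holds 61% of Vantage directly, and Ingrid's stake falls to 14%.
Camille holds 61% of Vantage, so Camille controls Vantage.
Camille did not control Vantage before and does after, so the clause is triggered.

Yes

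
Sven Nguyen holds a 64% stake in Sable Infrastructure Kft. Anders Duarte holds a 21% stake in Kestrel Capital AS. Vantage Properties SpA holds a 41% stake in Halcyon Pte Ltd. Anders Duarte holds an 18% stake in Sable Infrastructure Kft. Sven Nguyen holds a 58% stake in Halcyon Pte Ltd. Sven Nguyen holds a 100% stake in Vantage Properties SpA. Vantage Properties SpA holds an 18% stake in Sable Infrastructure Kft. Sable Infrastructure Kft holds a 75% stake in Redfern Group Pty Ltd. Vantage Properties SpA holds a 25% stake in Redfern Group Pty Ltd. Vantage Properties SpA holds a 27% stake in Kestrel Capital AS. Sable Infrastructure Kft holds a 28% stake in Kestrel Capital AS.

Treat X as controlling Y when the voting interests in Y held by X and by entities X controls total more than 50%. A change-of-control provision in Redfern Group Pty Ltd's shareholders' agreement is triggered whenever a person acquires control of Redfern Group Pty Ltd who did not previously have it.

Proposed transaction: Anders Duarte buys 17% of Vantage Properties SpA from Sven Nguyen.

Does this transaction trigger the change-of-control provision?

The purchase adds only to Anders's holdings (Sven's stake shrinks), so Anders is the only person who could newly come to control Redfern.
Anders's largest direct stake is 21% in Kestrel, which does not meet the threshold, so Anders controls no company.
Neither Anders nor any entity Anders controls holds any voting interest in Redfern.
So before the transaction, Anders does not control Redfern.
After the purchase, Anders holds 17% of Vantage directly, and Sven's stake falls to 83%.
Anders's side now holds 17% of Vantage, not > 50%, so Anders still does not control Vantage.
After the transaction, neither Anders nor any entity Anders controls holds a voting interest in Redfern, so Anders still does not control it.
No new person acquires control, so the clause is not triggered.

No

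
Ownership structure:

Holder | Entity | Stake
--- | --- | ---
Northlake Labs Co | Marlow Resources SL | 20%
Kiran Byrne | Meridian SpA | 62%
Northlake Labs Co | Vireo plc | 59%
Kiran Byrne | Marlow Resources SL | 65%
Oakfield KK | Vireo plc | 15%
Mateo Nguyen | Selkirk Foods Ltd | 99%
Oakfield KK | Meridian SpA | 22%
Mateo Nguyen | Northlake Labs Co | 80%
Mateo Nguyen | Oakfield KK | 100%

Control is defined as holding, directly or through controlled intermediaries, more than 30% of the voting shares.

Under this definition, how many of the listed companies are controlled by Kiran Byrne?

Kiran holds 65% of Marlow, so Kiran controls Marlow.
Kiran holds 62% of Meridian, so Kiran controls Meridian.
No other company's threshold is met.
Kiran controls 2 companies.

2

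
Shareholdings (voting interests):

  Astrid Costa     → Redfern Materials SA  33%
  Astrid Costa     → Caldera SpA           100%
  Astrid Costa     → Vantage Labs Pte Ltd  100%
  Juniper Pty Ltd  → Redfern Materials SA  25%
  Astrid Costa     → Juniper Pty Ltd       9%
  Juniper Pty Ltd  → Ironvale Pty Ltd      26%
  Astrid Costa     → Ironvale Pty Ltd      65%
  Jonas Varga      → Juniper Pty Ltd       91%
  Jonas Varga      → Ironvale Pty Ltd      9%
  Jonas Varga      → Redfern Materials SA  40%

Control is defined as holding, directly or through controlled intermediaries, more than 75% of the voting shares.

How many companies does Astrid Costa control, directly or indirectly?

Astrid holds 100% of Caldera, so Astrid controls Caldera.
Astrid holds 100% of Vantage, so Astrid controls Vantage.
No other company's threshold is met.
Astrid controls 2 companies.

2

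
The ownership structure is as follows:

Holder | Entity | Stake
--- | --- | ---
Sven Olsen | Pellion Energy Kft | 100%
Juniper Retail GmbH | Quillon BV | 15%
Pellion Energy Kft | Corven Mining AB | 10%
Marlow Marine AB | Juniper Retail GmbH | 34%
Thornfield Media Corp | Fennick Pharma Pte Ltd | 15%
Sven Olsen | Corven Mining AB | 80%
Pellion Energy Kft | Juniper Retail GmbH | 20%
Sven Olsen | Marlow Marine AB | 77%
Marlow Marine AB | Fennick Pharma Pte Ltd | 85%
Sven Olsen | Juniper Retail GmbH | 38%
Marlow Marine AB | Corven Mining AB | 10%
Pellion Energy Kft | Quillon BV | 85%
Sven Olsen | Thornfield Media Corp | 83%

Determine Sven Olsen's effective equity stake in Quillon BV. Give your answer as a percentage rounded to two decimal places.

Sven reaches Quillon along 4 paths.
Via Marlow → Juniper: 77% × 34% × 15% = 3.927%.
Via Pellion → Juniper: 100% × 20% × 15% = 3%.
Via Juniper: 38% × 15% = 5.7%.
Via Pellion: 100% × 85% = 85%.
Total: 3.927% + 3% + 5.7% + 85% = 97.627%.
Rounded: 97.63%.

97.63%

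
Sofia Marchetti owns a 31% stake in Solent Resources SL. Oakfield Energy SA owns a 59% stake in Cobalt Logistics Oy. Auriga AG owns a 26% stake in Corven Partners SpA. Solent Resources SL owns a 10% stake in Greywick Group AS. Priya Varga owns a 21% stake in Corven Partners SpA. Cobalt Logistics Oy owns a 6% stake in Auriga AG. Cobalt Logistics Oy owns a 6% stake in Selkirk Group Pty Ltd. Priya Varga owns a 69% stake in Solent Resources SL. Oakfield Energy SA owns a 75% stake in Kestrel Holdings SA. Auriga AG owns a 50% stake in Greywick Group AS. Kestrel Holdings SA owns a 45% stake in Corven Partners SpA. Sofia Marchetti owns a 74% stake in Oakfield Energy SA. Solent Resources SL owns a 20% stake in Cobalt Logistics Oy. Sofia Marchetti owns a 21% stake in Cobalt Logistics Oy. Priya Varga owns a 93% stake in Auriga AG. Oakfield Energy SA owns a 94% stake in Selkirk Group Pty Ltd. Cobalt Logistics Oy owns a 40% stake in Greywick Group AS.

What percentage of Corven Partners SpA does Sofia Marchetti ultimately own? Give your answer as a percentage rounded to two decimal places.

26.08%

Sofia reaches Corven along 4 paths.
Via Oakfield → Kestrel: 74% × 75% × 45% = 24.975%.
Via Oakfield → Cobalt → Auriga: 74% × 59% × 6% × 26% = 0.681096%.
Via Cobalt → Auriga: 21% × 6% × 26% = 0.3276%.
Via Solent → Cobalt → Auriga: 31% × 20% × 6% × 26% = 0.09672%.
Total: 24.975% + 0.681096% + 0.3276% + 0.09672% = 26.080416%.
Rounded: 26.08%.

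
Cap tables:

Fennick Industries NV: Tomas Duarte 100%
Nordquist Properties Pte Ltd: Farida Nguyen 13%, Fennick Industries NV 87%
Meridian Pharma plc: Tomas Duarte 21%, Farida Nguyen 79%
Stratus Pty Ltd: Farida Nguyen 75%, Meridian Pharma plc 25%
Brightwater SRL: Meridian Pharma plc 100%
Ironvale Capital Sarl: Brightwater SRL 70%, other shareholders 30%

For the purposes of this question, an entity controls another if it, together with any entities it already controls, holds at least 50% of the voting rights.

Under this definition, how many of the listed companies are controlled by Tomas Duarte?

2

Tomas holds 100% of Fennick, so Tomas controls Fennick.
Fennick holds 87% of Nordquist, so Tomas controls Nordquist.
No other company's threshold is met.
Tomas controls 2 companies.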